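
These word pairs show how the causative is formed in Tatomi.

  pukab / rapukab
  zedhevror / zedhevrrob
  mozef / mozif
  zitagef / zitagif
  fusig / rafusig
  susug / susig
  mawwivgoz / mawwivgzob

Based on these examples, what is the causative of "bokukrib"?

susug and fusig both end in -g yet inflect differently (susig, rafusig), so the final letter is not what conditions the rule; the last vowel is.
"bokukrib" has last vowel 'i'. The one such stem in the data (fusig → rafusig) adds the prefix ra-, so the same rule applies.
The other patterns: stems whose last vowel is 'o' delete the last vowel and add -ob; stems whose last vowel is 'e' or 'u' change the last vowel to 'i'.
So bokukrib → rabokukrib.

rabokukrib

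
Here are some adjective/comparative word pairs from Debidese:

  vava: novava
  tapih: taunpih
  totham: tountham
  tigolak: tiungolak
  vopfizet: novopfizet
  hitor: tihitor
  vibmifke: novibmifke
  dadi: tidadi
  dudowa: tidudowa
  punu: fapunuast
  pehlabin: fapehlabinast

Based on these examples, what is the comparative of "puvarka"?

dudowa and vava both end in -a yet inflect differently (tidudowa, novava), so the final letter is not what conditions the rule; the first letter is.
"puvarka" begins with p-. The stems beginning with p- (pehlabin → fapehlabinast, punu → fapunuast) add fa- … -ast around the stem.
So puvarka → fapuvarkaast.

fapuvarkaast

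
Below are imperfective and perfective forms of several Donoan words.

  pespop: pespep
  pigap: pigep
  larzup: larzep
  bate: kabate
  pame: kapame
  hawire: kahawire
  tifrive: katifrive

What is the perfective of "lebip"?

lebep

"lebip" ends in -p. The stems ending in -p (pespop → pespep, pigap → pigep, larzup → larzep) change the last vowel to 'e'.
So lebip → lebep.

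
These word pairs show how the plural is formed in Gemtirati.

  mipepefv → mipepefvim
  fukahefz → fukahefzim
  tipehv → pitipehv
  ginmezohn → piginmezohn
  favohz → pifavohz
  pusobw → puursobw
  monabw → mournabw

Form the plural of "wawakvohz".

piwawakvohz

"wawakvohz" has second-to-last letter 'h'. The stems whose second-to-last letter is 'h' (tipehv → pitipehv, ginmezohn → piginmezohn, favohz → pifavohz) add the prefix pi-.
The other patterns: stems whose second-to-last letter is 'f' add -im; stems whose second-to-last letter is 'b' insert -ur- after the first vowel.
So wawakvohz → piwawakvohz.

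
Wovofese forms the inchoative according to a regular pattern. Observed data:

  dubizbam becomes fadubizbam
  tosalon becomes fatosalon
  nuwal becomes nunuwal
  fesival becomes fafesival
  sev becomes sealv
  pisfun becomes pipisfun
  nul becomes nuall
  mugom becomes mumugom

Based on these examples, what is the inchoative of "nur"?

nualr

"nur" has 1 vowel. The stems with 1 vowel (sev → sealv, nul → nuall) insert -al- after the first vowel.
The other patterns: stems with 2 vowels repeat the first consonant+vowel as a prefix; stems with 3 vowels add the prefix fa-.
So nur → nualr.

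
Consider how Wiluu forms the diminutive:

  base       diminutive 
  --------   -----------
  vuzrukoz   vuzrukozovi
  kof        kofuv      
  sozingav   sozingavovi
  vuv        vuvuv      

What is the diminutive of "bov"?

bovuv

vuv and sozingav both end in -v yet inflect differently (vuvuv, sozingavovi), so the final letter is not what conditions the rule; the number of vowels is.
"bov" has 1 vowel. The stems with 1 vowel (vuv → vuvuv, kof → kofuv) add -uv.
The other pattern: stems with 3 vowels add -ovi.
So bov → bovuv.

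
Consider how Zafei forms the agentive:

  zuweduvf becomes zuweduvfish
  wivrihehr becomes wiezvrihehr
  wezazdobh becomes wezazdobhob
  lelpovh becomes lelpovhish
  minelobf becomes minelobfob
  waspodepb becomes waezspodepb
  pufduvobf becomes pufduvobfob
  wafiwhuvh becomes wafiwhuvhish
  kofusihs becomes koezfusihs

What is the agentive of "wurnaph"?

zuweduvf and pufduvobf both end in -f yet inflect differently (zuweduvfish, pufduvobfob), so the final letter is not what conditions the rule; the second-to-last letter is.
"wurnaph" has second-to-last letter 'p'. The one such stem in the data (waspodepb → waezspodepb) inserts -ez- after the first vowel (as do wivrihehr, kofusihs), so the same rule applies.
The other patterns: stems whose second-to-last letter is 'v' add -ish; stems whose second-to-last letter is 'b' add -ob.
So wurnaph → wuezrnaph.

wuezrnaph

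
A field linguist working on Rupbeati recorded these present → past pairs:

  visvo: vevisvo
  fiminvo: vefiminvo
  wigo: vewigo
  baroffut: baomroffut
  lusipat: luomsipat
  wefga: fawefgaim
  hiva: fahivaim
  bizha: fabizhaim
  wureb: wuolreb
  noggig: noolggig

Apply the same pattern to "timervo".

lusipat and wefga both have last vowel 'a' yet inflect differently (luomsipat, fawefgaim), so the last vowel is not what conditions the rule; the final letter is.
"timervo" ends in -o. The stems ending in -o (visvo → vevisvo, fiminvo → vefiminvo, wigo → vewigo) add the prefix ve-.
The other patterns: stems ending in -t insert -om- after the first vowel; stems ending in -a add fa- … -im around the stem; stems ending in -b or -g insert -ol- after the first vowel.
So timervo → vetimervo.

vetimervo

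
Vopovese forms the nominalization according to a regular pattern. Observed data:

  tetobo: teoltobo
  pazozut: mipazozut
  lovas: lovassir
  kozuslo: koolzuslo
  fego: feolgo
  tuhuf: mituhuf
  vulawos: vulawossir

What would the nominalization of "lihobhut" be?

tetobo and vulawos both have last vowel 'o' yet inflect differently (teoltobo, vulawossir), so the last vowel is not what conditions the rule; the final letter is.
"lihobhut" ends in -t. The one such stem in the data (pazozut → mipazozut) adds the prefix mi-, so the same rule applies.
So lihobhut → milihobhut.

milihobhut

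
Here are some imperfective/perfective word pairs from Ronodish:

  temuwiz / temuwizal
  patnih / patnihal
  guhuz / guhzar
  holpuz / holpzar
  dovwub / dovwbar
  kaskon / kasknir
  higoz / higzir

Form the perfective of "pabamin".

pabaminal

temuwiz and guhuz both end in -z yet inflect differently (temuwizal, guhzar), so the final letter is not what conditions the rule; the last vowel is.
"pabamin" has last vowel 'i'. The stems whose last vowel is 'i' (temuwiz → temuwizal, patnih → patnihal) add -al.
So pabamin → pabaminal.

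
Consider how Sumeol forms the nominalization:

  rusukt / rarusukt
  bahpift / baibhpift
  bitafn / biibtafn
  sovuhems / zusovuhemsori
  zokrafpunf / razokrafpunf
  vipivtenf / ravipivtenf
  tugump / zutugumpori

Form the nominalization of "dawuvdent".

radawuvdent

bahpift and rusukt both end in -t yet inflect differently (baibhpift, rarusukt), so the final letter is not what conditions the rule; the second-to-last letter is.
"dawuvdent" has second-to-last letter 'n'. The stems whose second-to-last letter is 'n' (vipivtenf → ravipivtenf, zokrafpunf → razokrafpunf) add the prefix ra-.
So dawuvdent → radawuvdent.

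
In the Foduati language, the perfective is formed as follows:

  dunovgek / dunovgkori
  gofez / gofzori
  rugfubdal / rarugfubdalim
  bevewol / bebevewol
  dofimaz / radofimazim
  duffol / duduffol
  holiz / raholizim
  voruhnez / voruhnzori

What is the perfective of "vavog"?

"vavog" has last vowel 'o'. The stems whose last vowel is 'o' (duffol → duduffol, bevewol → bebevewol) repeat the first consonant+vowel as a prefix.
So vavog → vavavog.

vavavog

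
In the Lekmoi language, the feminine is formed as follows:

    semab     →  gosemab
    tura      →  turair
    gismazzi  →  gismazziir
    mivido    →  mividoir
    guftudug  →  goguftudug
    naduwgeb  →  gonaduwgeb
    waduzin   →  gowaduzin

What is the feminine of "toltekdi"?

waduzin and gismazzi both have last vowel 'i' yet inflect differently (gowaduzin, gismazziir), so the last vowel is not what conditions the rule; whether the stem ends in a vowel or a consonant is.
"toltekdi" ends in a vowel. The stems ending in a vowel (mivido → mividoir, gismazzi → gismazziir, tura → turair) add -ir.
So toltekdi → toltekdiir.

toltekdiir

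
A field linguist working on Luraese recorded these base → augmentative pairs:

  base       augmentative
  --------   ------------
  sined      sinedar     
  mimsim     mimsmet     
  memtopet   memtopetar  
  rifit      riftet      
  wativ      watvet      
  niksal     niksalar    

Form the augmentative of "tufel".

"tufel" has last vowel 'e'. The stems whose last vowel is 'e' (sined → sinedar, memtopet → memtopetar) add -ar.
So tufel → tufelar.

tufelar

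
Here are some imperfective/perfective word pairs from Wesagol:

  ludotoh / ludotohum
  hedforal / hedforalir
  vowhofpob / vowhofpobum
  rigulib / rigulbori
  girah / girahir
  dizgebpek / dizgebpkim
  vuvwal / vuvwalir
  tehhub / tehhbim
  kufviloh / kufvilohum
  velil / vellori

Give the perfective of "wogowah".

vowhofpob and rigulib both end in -b yet inflect differently (vowhofpobum, rigulbori), so the final letter is not what conditions the rule; the last vowel is.
"wogowah" has last vowel 'a'. The stems whose last vowel is 'a' (hedforal → hedforalir, vuvwal → vuvwalir, girah → girahir) add -ir.
The other patterns: stems whose last vowel is 'o' add -um; stems whose last vowel is 'i' delete the last vowel and add -ori; stems whose last vowel is 'e' or 'u' delete the last vowel and add -im.
So wogowah → wogowahir.

wogowahir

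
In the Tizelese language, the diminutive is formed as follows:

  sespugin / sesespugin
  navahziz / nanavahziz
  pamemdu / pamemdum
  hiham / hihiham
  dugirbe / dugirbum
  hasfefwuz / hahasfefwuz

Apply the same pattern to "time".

timum

pamemdu and hasfefwuz both have last vowel 'u' yet inflect differently (pamemdum, hahasfefwuz), so the last vowel is not what conditions the rule; whether the stem ends in a vowel or a consonant is.
"time" ends in a vowel. The stems ending in a vowel (dugirbe → dugirbum, pamemdu → pamemdum) drop the final letter and add -um.
The other pattern: stems ending in a consonant repeat the first consonant+vowel as a prefix.
So time → timum.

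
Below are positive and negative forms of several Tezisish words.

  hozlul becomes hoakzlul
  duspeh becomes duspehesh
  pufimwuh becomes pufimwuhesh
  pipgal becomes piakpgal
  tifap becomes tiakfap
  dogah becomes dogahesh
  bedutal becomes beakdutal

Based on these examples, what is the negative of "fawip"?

faakwip

"fawip" ends in -p. The one such stem in the data (tifap → tiakfap) inserts -ak- after the first vowel (as do hozlul, pipgal), so the same rule applies.
So fawip → faakwip.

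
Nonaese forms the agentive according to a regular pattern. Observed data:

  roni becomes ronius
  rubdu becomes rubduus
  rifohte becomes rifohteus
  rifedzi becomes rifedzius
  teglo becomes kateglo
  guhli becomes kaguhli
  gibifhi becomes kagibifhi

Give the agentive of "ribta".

ribtaus

roni and guhli both end in -i yet inflect differently (ronius, kaguhli), so the final letter is not what conditions the rule; the first letter is.
"ribta" begins with r-. The stems beginning with r- (roni → ronius, rubdu → rubduus, rifohte → rifohteus) add -us.
So ribta → ribtaus.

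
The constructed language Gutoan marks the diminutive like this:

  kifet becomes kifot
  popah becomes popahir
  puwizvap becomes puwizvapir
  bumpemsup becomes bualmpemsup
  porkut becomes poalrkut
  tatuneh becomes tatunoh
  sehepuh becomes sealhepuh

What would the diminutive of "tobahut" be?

toalbahut

tatuneh and popah both end in -h yet inflect differently (tatunoh, popahir), so the final letter is not what conditions the rule; the last vowel is.
"tobahut" has last vowel 'u'. The stems whose last vowel is 'u' (sehepuh → sealhepuh, porkut → poalrkut, bumpemsup → bualmpemsup) insert -al- after the first vowel.
So tobahut → toalbahut.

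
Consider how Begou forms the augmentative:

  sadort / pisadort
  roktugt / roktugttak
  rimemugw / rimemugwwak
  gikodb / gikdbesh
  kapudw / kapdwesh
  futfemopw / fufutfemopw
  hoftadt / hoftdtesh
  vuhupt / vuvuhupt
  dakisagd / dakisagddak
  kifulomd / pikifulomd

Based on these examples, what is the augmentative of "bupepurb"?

kapudw and futfemopw both end in -w yet inflect differently (kapdwesh, fufutfemopw), so the final letter is not what conditions the rule; the second-to-last letter is.
"bupepurb" has second-to-last letter 'r'. The one such stem in the data (sadort → pisadort) adds the prefix pi-, so the same rule applies.
The other patterns: stems whose second-to-last letter is 'd' delete the last vowel and add -esh; stems whose second-to-last letter is 'p' repeat the first consonant+vowel as a prefix; stems whose second-to-last letter is 'g' double the final consonant and add -ak.
So bupepurb → pibupepurb.

pibupepurb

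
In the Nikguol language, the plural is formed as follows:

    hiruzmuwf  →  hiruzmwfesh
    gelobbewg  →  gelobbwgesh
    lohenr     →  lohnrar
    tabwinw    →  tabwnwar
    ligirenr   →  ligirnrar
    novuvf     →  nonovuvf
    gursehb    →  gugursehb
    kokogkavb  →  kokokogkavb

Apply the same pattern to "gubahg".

hiruzmuwf and novuvf both end in -f yet inflect differently (hiruzmwfesh, nonovuvf), so the final letter is not what conditions the rule; the second-to-last letter is.
"gubahg" has second-to-last letter 'h'. The one such stem in the data (gursehb → gugursehb) repeats the first consonant+vowel as a prefix (as do novuvf, kokogkavb), so the same rule applies.
The other patterns: stems whose second-to-last letter is 'w' delete the last vowel and add -esh; stems whose second-to-last letter is 'n' delete the last vowel and add -ar.
So gubahg → gugubahg.

gugubahg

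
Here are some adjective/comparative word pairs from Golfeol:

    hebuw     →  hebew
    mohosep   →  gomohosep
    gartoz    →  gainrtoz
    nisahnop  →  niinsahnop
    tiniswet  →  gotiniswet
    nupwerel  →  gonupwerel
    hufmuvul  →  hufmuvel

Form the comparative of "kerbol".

nisahnop and mohosep both end in -p yet inflect differently (niinsahnop, gomohosep), so the final letter is not what conditions the rule; the last vowel is.
"kerbol" has last vowel 'o'. The stems whose last vowel is 'o' (nisahnop → niinsahnop, gartoz → gainrtoz) insert -in- after the first vowel.
So kerbol → keinrbol.

keinrbol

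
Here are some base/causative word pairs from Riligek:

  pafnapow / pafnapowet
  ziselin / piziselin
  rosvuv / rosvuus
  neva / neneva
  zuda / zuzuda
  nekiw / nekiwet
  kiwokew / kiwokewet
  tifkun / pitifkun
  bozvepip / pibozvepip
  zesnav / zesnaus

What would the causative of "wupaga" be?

zuda and zesnav both have last vowel 'a' yet inflect differently (zuzuda, zesnaus), so the last vowel is not what conditions the rule; the final letter is.
"wupaga" ends in -a. The stems ending in -a (zuda → zuzuda, neva → neneva) repeat the first consonant+vowel as a prefix.
The other patterns: stems ending in -w add -et; stems ending in -v drop the final letter and add -us; stems ending in -n or -p add the prefix pi-.
So wupaga → wuwupaga.

wuwupaga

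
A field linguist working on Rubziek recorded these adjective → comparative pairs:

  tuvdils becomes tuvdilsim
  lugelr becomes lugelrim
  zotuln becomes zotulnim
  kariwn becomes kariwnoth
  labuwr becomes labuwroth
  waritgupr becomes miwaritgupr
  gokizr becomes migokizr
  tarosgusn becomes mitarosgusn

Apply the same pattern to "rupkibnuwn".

zotuln and kariwn both end in -n yet inflect differently (zotulnim, kariwnoth), so the final letter is not what conditions the rule; the second-to-last letter is.
"rupkibnuwn" has second-to-last letter 'w'. The stems whose second-to-last letter is 'w' (kariwn → kariwnoth, labuwr → labuwroth) add -oth.
The other patterns: stems whose second-to-last letter is 'l' add -im; stems whose second-to-last letter is 'p', 's' or 'z' add the prefix mi-.
So rupkibnuwn → rupkibnuwnoth.

rupkibnuwnoth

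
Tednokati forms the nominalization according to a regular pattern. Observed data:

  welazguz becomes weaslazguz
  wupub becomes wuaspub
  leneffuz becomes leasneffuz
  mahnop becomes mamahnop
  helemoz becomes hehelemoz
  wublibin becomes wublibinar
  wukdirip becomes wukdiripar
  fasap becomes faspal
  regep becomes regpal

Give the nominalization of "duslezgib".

welazguz and helemoz both end in -z yet inflect differently (weaslazguz, hehelemoz), so the final letter is not what conditions the rule; the last vowel is.
"duslezgib" has last vowel 'i'. The stems whose last vowel is 'i' (wublibin → wublibinar, wukdirip → wukdiripar) add -ar.
The other patterns: stems whose last vowel is 'u' insert -as- after the first vowel; stems whose last vowel is 'o' repeat the first consonant+vowel as a prefix; stems whose last vowel is 'a' or 'e' delete the last vowel and add -al.
So duslezgib → duslezgibar.

duslezgibar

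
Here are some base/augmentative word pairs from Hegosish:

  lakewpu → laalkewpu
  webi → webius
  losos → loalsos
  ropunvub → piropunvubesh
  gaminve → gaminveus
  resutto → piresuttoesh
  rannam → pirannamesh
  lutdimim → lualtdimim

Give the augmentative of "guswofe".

guswofeus

lutdimim and rannam both end in -m yet inflect differently (lualtdimim, pirannamesh), so the final letter is not what conditions the rule; the first letter is.
"guswofe" begins with g-. The one such stem in the data (gaminve → gaminveus) adds -us, so the same rule applies.
The other patterns: stems beginning with l- insert -al- after the first vowel; stems beginning with r- add pi- … -esh around the stem.
So guswofe → guswofeus.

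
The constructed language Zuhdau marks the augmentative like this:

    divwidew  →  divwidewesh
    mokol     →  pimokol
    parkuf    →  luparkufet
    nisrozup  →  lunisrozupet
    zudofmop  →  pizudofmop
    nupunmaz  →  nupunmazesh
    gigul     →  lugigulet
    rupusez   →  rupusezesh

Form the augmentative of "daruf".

ludarufet

gigul and mokol both end in -l yet inflect differently (lugigulet, pimokol), so the final letter is not what conditions the rule; the last vowel is.
"daruf" has last vowel 'u'. The stems whose last vowel is 'u' (nisrozup → lunisrozupet, parkuf → luparkufet, gigul → lugigulet) add lu- … -et around the stem.
The other patterns: stems whose last vowel is 'a' or 'e' add -esh; stems whose last vowel is 'o' add the prefix pi-.
So daruf → ludarufet.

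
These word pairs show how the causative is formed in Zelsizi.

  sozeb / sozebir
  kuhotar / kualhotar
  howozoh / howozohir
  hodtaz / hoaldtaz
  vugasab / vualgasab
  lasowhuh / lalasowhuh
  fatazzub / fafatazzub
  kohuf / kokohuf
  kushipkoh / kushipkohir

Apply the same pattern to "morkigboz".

morkigbozir

"morkigboz" has last vowel 'o'. The stems whose last vowel is 'o' (kushipkoh → kushipkohir, howozoh → howozohir) add -ir.
The other patterns: stems whose last vowel is 'a' insert -al- after the first vowel; stems whose last vowel is 'u' repeat the first consonant+vowel as a prefix.
So morkigboz → morkigbozir.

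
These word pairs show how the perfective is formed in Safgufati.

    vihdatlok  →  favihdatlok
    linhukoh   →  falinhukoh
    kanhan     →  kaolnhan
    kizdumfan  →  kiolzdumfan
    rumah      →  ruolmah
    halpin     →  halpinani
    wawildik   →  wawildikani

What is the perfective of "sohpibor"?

fasohpibor

"sohpibor" has last vowel 'o'. The stems whose last vowel is 'o' (vihdatlok → favihdatlok, linhukoh → falinhukoh) add the prefix fa-.
So sohpibor → fasohpibor.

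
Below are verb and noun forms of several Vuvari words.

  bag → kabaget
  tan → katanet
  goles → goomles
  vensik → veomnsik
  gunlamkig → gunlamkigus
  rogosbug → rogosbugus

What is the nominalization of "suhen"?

"suhen" has 2 vowels. The stems with 2 vowels (goles → goomles, vensik → veomnsik) insert -om- after the first vowel.
The other patterns: stems with 1 vowel add ka- … -et around the stem; stems with 3 vowels add -us.
So suhen → suomhen.

suomhen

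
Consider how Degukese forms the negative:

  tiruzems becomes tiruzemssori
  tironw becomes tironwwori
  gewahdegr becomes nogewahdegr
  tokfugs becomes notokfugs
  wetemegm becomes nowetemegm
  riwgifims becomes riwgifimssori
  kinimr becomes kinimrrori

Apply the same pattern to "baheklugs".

tokfugs and riwgifims both end in -s yet inflect differently (notokfugs, riwgifimssori), so the final letter is not what conditions the rule; the second-to-last letter is.
"baheklugs" has second-to-last letter 'g'. The stems whose second-to-last letter is 'g' (tokfugs → notokfugs, gewahdegr → nogewahdegr, wetemegm → nowetemegm) add the prefix no-.
The other pattern: stems whose second-to-last letter is 'm' or 'n' double the final consonant and add -ori.
So baheklugs → nobaheklugs.

nobaheklugs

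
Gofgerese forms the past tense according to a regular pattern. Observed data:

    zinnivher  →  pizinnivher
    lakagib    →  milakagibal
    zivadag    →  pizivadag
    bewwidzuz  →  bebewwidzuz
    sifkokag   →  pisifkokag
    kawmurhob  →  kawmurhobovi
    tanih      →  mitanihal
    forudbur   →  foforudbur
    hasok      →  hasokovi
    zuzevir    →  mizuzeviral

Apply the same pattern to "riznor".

riznorovi

zinnivher and zuzevir both end in -r yet inflect differently (pizinnivher, mizuzeviral), so the final letter is not what conditions the rule; the last vowel is.
"riznor" has last vowel 'o'. The stems whose last vowel is 'o' (hasok → hasokovi, kawmurhob → kawmurhobovi) add -ovi.
The other patterns: stems whose last vowel is 'a' or 'e' add the prefix pi-; stems whose last vowel is 'i' add mi- … -al around the stem; stems whose last vowel is 'u' repeat the first consonant+vowel as a prefix.
So riznor → riznorovi.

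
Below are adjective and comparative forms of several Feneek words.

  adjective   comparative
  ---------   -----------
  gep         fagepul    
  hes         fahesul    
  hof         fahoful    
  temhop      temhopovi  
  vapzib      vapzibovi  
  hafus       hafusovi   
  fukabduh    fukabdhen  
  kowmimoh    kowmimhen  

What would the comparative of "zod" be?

"zod" has 1 vowel. The stems with 1 vowel (gep → fagepul, hes → fahesul, hof → fahoful) add fa- … -ul around the stem.
So zod → fazodul.

fazodul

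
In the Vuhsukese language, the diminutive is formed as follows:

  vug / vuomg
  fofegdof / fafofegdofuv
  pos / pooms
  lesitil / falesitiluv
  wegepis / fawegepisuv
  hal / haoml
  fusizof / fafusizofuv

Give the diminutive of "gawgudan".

wegepis and pos both end in -s yet inflect differently (fawegepisuv, pooms), so the final letter is not what conditions the rule; the number of vowels is.
"gawgudan" has 3 vowels. The stems with 3 vowels (lesitil → falesitiluv, wegepis → fawegepisuv, fofegdof → fafofegdofuv) add fa- … -uv around the stem.
The other pattern: stems with 1 vowel insert -om- after the first vowel.
So gawgudan → fagawgudanuv.

fagawgudanuv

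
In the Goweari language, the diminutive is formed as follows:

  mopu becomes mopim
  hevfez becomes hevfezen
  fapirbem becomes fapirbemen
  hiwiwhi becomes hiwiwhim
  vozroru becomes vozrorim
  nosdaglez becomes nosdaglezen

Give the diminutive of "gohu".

hiwiwhi and hevfez both begin with h- yet inflect differently (hiwiwhim, hevfezen), so the first letter is not what conditions the rule; whether the stem ends in a vowel or a consonant is.
"gohu" ends in a vowel. The stems ending in a vowel (mopu → mopim, vozroru → vozrorim, hiwiwhi → hiwiwhim) drop the final letter and add -im.
The other pattern: stems ending in a consonant add -en.
So gohu → gohim.

gohim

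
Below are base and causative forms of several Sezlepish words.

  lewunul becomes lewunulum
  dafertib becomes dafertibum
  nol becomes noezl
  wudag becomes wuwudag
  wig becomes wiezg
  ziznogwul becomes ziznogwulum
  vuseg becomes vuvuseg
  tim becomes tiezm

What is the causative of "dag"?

daezg

wig and wudag both end in -g yet inflect differently (wiezg, wuwudag), so the final letter is not what conditions the rule; the number of vowels is.
"dag" has 1 vowel. The stems with 1 vowel (wig → wiezg, nol → noezl, tim → tiezm) insert -ez- after the first vowel.
So dag → daezg.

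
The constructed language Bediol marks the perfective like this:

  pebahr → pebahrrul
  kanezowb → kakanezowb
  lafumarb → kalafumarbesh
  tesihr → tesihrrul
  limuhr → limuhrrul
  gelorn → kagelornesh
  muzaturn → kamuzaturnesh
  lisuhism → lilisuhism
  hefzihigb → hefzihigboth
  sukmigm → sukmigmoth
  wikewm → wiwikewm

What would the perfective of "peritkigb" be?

hefzihigb and lafumarb both end in -b yet inflect differently (hefzihigboth, kalafumarbesh), so the final letter is not what conditions the rule; the second-to-last letter is.
"peritkigb" has second-to-last letter 'g'. The stems whose second-to-last letter is 'g' (sukmigm → sukmigmoth, hefzihigb → hefzihigboth) add -oth.
The other patterns: stems whose second-to-last letter is 'r' add ka- … -esh around the stem; stems whose second-to-last letter is 'h' double the final consonant and add -ul; stems whose second-to-last letter is 's' or 'w' repeat the first consonant+vowel as a prefix.
So peritkigb → peritkigboth.

peritkigboth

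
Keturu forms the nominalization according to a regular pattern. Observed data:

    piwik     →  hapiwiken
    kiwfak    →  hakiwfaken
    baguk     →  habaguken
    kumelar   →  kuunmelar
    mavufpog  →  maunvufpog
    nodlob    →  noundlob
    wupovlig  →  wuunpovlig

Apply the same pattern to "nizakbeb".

kiwfak and kumelar both have last vowel 'a' yet inflect differently (hakiwfaken, kuunmelar), so the last vowel is not what conditions the rule; the final letter is.
"nizakbeb" ends in -b. The one such stem in the data (nodlob → noundlob) inserts -un- after the first vowel (as do kumelar, mavufpog), so the same rule applies.
The other pattern: stems ending in -k add ha- … -en around the stem.
So nizakbeb → niunzakbeb.

niunzakbeb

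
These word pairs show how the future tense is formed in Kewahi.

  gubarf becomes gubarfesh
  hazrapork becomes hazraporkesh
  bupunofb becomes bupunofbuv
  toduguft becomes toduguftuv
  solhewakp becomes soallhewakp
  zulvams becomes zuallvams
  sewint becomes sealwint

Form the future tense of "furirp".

"furirp" has second-to-last letter 'r'. The stems whose second-to-last letter is 'r' (gubarf → gubarfesh, hazrapork → hazraporkesh) add -esh.
The other patterns: stems whose second-to-last letter is 'f' add -uv; stems whose second-to-last letter is 'k', 'm' or 'n' insert -al- after the first vowel.
So furirp → furirpesh.

furirpesh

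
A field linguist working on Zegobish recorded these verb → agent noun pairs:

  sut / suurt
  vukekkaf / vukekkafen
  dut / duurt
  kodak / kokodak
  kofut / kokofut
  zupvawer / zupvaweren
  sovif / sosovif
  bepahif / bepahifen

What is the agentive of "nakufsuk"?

dut and kofut both end in -t yet inflect differently (duurt, kokofut), so the final letter is not what conditions the rule; the number of vowels is.
"nakufsuk" has 3 vowels. The stems with 3 vowels (zupvawer → zupvaweren, bepahif → bepahifen, vukekkaf → vukekkafen) add -en.
The other patterns: stems with 1 vowel insert -ur- after the first vowel; stems with 2 vowels repeat the first consonant+vowel as a prefix.
So nakufsuk → nakufsuken.

nakufsuken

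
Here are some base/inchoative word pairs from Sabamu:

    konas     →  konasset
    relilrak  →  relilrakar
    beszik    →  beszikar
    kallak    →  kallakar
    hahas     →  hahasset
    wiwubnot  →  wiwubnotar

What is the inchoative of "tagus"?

"tagus" ends in -s. The stems ending in -s (hahas → hahasset, konas → konasset) double the final consonant and add -et.
So tagus → tagusset.

tagusset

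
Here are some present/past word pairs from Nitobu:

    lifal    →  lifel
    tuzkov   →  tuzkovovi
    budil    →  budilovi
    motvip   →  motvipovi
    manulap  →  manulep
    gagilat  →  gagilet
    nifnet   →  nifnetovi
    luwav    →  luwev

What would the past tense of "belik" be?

luwav and tuzkov both end in -v yet inflect differently (luwev, tuzkovovi), so the final letter is not what conditions the rule; the last vowel is.
"belik" has last vowel 'i'. The stems whose last vowel is 'i' (motvip → motvipovi, budil → budilovi) add -ovi.
So belik → belikovi.

belikovi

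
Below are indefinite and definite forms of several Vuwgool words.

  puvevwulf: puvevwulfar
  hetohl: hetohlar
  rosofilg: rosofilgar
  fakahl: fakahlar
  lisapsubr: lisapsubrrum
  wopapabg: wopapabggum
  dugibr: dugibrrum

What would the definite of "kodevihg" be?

kodevihgar

wopapabg and rosofilg both end in -g yet inflect differently (wopapabggum, rosofilgar), so the final letter is not what conditions the rule; the second-to-last letter is.
"kodevihg" has second-to-last letter 'h'. The stems whose second-to-last letter is 'h' (fakahl → fakahlar, hetohl → hetohlar) add -ar.
The other pattern: stems whose second-to-last letter is 'b' double the final consonant and add -um.
So kodevihg → kodevihgar.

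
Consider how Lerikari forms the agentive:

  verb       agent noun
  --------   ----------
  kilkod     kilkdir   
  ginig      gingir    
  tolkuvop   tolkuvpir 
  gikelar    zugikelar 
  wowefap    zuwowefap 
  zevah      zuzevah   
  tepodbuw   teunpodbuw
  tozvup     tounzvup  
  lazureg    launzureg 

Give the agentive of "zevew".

tolkuvop and wowefap both end in -p yet inflect differently (tolkuvpir, zuwowefap), so the final letter is not what conditions the rule; the last vowel is.
"zevew" has last vowel 'e'. The one such stem in the data (lazureg → launzureg) inserts -un- after the first vowel (as do tepodbuw, tozvup), so the same rule applies.
The other patterns: stems whose last vowel is 'i' or 'o' delete the last vowel and add -ir; stems whose last vowel is 'a' add the prefix zu-.
So zevew → zeunvew.

zeunvew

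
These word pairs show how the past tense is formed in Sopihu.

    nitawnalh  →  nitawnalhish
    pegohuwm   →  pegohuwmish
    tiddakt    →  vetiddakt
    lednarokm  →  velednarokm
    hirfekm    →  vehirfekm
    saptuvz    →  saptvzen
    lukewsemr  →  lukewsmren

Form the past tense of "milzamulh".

milzamulhish

"milzamulh" has second-to-last letter 'l'. The one such stem in the data (nitawnalh → nitawnalhish) adds -ish, so the same rule applies.
The other patterns: stems whose second-to-last letter is 'k' add the prefix ve-; stems whose second-to-last letter is 'm' or 'v' delete the last vowel and add -en.
So milzamulh → milzamulhish.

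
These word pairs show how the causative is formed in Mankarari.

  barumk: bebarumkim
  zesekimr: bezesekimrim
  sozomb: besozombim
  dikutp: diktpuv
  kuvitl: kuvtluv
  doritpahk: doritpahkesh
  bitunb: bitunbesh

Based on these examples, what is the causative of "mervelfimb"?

bemervelfimbim

barumk and doritpahk both end in -k yet inflect differently (bebarumkim, doritpahkesh), so the final letter is not what conditions the rule; the second-to-last letter is.
"mervelfimb" has second-to-last letter 'm'. The stems whose second-to-last letter is 'm' (barumk → bebarumkim, zesekimr → bezesekimrim, sozomb → besozombim) add be- … -im around the stem.
The other patterns: stems whose second-to-last letter is 't' delete the last vowel and add -uv; stems whose second-to-last letter is 'h' or 'n' add -esh.
So mervelfimb → bemervelfimbim.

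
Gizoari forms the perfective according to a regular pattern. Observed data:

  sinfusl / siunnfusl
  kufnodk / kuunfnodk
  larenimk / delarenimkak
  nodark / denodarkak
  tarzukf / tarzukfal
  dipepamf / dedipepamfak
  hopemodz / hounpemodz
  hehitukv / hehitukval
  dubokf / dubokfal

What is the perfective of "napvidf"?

naunpvidf

dubokf and dipepamf both end in -f yet inflect differently (dubokfal, dedipepamfak), so the final letter is not what conditions the rule; the second-to-last letter is.
"napvidf" has second-to-last letter 'd'. The stems whose second-to-last letter is 'd' (hopemodz → hounpemodz, kufnodk → kuunfnodk) insert -un- after the first vowel.
The other patterns: stems whose second-to-last letter is 'k' add -al; stems whose second-to-last letter is 'm' or 'r' add de- … -ak around the stem.
So napvidf → naunpvidf.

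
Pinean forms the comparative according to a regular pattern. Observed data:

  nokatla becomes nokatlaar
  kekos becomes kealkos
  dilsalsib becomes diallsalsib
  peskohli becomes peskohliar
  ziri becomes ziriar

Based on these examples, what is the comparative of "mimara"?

"mimara" ends in a vowel. The stems ending in a vowel (peskohli → peskohliar, nokatla → nokatlaar, ziri → ziriar) add -ar.
The other pattern: stems ending in a consonant insert -al- after the first vowel.
So mimara → mimaraar.

mimaraar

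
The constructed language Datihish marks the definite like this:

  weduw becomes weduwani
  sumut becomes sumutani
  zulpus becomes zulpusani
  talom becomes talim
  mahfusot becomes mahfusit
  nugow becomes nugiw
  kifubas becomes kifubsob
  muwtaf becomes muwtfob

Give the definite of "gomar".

gomrob

"gomar" has last vowel 'a'. The stems whose last vowel is 'a' (kifubas → kifubsob, muwtaf → muwtfob) delete the last vowel and add -ob.
The other patterns: stems whose last vowel is 'u' add -ani; stems whose last vowel is 'o' change the last vowel to 'i'.
So gomar → gomrob.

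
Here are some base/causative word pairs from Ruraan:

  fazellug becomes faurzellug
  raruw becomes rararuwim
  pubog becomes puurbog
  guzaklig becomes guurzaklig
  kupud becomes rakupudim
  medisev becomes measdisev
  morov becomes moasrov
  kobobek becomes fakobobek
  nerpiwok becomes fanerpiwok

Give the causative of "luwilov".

"luwilov" ends in -v. The stems ending in -v (morov → moasrov, medisev → measdisev) insert -as- after the first vowel.
The other patterns: stems ending in -g insert -ur- after the first vowel; stems ending in -k add the prefix fa-; stems ending in -d or -w add ra- … -im around the stem.
So luwilov → luaswilov.

luaswilov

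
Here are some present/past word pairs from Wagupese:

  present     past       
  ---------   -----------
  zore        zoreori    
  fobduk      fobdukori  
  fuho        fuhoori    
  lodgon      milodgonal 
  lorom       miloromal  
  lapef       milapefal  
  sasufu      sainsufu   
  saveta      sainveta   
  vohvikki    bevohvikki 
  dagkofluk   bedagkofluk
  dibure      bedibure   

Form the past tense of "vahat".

fobduk and dagkofluk both end in -k yet inflect differently (fobdukori, bedagkofluk), so the final letter is not what conditions the rule; the first letter is.
"vahat" begins with v-. The one such stem in the data (vohvikki → bevohvikki) adds the prefix be-, so the same rule applies.
The other patterns: stems beginning with f- or z- add -ori; stems beginning with l- add mi- … -al around the stem; stems beginning with s- insert -in- after the first vowel.
So vahat → bevahat.

bevahat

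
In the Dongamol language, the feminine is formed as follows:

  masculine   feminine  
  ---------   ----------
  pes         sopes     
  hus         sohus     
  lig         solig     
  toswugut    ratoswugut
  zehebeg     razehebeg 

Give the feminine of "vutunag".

lig and zehebeg both end in -g yet inflect differently (solig, razehebeg), so the final letter is not what conditions the rule; the number of vowels is.
"vutunag" has 3 vowels. The stems with 3 vowels (toswugut → ratoswugut, zehebeg → razehebeg) add the prefix ra-.
So vutunag → ravutunag.

ravutunag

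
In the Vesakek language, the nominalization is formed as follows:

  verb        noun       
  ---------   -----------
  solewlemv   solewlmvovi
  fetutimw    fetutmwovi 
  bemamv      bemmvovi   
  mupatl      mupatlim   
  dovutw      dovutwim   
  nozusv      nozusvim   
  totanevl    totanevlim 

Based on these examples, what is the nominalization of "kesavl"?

kesavlim

fetutimw and dovutw both end in -w yet inflect differently (fetutmwovi, dovutwim), so the final letter is not what conditions the rule; the second-to-last letter is.
"kesavl" has second-to-last letter 'v'. The one such stem in the data (totanevl → totanevlim) adds -im, so the same rule applies.
So kesavl → kesavlim.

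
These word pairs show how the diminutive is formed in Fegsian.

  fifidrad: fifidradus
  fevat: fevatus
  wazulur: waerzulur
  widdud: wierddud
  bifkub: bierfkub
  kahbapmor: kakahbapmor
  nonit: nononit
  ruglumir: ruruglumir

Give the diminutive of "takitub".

fifidrad and widdud both end in -d yet inflect differently (fifidradus, wierddud), so the final letter is not what conditions the rule; the last vowel is.
"takitub" has last vowel 'u'. The stems whose last vowel is 'u' (wazulur → waerzulur, widdud → wierddud, bifkub → bierfkub) insert -er- after the first vowel.
So takitub → taerkitub.

taerkitub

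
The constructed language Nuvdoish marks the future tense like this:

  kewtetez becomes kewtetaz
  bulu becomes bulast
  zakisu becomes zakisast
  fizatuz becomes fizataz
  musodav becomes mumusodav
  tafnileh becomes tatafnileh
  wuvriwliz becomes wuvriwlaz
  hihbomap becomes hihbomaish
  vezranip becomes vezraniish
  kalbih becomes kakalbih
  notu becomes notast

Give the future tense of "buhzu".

buhzast

vezranip and wuvriwliz both have last vowel 'i' yet inflect differently (vezraniish, wuvriwlaz), so the last vowel is not what conditions the rule; the final letter is.
"buhzu" ends in -u. The stems ending in -u (bulu → bulast, notu → notast, zakisu → zakisast) drop the final letter and add -ast.
The other patterns: stems ending in -p drop the final letter and add -ish; stems ending in -z change the last vowel to 'a'; stems ending in -h or -v repeat the first consonant+vowel as a prefix.
So buhzu → buhzast.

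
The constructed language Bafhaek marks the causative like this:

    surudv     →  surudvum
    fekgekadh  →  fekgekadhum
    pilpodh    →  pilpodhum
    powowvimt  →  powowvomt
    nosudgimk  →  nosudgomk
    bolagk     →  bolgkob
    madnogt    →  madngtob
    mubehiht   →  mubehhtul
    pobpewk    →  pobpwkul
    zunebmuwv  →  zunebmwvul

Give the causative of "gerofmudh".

nosudgimk and bolagk both end in -k yet inflect differently (nosudgomk, bolgkob), so the final letter is not what conditions the rule; the second-to-last letter is.
"gerofmudh" has second-to-last letter 'd'. The stems whose second-to-last letter is 'd' (surudv → surudvum, fekgekadh → fekgekadhum, pilpodh → pilpodhum) add -um.
The other patterns: stems whose second-to-last letter is 'm' change the last vowel to 'o'; stems whose second-to-last letter is 'g' delete the last vowel and add -ob; stems whose second-to-last letter is 'h' or 'w' delete the last vowel and add -ul.
So gerofmudh → gerofmudhum.

gerofmudhum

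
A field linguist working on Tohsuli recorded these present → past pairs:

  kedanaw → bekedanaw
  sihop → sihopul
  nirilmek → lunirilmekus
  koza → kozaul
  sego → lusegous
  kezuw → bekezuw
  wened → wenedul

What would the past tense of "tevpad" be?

tevpadul

nirilmek and wened both have last vowel 'e' yet inflect differently (lunirilmekus, wenedul), so the last vowel is not what conditions the rule; the final letter is.
"tevpad" ends in -d. The one such stem in the data (wened → wenedul) adds -ul, so the same rule applies.
So tevpad → tevpadul.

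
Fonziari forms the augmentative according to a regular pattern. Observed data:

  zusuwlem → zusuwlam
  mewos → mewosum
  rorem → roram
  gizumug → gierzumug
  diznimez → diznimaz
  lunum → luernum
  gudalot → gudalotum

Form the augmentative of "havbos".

lunum and rorem both end in -m yet inflect differently (luernum, roram), so the final letter is not what conditions the rule; the last vowel is.
"havbos" has last vowel 'o'. The stems whose last vowel is 'o' (gudalot → gudalotum, mewos → mewosum) add -um.
So havbos → havbosum.

havbosum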